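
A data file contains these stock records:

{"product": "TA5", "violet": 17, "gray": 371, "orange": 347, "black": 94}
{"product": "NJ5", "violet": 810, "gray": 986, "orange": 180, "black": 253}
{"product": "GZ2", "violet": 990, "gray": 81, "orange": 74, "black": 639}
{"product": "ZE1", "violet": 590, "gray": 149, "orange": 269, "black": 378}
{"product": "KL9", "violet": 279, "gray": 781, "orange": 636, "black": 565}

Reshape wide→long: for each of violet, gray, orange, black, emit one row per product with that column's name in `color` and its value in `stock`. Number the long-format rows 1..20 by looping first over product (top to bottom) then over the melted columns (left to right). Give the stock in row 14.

149

20 rows total (5 × 4). Row 14: index ⌊(14-1)/4⌋ = 3 into product → ZE1; (14-1) mod 4 = 1 into the melted columns → gray.
So row 14 is (ZE1, gray, 149); stock = 149.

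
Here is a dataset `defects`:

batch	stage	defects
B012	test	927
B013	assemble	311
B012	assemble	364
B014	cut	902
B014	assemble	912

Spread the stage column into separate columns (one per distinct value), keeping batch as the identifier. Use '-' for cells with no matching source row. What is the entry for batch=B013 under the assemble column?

311

The long row with batch=B013, stage=assemble has defects=311.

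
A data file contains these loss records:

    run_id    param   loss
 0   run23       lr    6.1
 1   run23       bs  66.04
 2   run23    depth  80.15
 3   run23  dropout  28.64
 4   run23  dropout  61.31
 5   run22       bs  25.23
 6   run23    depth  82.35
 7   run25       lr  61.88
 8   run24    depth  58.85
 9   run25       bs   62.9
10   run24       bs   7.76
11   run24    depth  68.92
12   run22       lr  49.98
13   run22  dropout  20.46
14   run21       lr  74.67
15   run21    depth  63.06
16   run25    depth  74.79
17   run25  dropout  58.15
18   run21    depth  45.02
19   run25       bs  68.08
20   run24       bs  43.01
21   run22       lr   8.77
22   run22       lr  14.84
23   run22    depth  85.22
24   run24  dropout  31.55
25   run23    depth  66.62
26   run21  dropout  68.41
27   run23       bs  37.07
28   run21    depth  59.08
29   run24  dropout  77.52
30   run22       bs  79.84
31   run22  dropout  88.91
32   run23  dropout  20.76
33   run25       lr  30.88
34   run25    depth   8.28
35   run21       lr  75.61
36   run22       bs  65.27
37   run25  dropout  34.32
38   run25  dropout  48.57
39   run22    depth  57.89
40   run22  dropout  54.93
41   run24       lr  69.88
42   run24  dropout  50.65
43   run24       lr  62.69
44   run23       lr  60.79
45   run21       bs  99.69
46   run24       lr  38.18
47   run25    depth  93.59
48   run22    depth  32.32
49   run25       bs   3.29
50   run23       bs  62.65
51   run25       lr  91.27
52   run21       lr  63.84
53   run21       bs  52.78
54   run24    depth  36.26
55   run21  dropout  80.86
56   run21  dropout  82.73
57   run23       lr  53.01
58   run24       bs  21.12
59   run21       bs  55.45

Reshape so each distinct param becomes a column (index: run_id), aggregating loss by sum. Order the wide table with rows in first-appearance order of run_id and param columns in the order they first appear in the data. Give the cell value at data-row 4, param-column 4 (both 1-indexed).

With rows in first-appearance order of run_id, row 4 is run_id=run24. param columns in first-appearance order: lr, bs, depth, dropout; column 4 is dropout.
Long rows with run_id=run24, param=dropout: 31.55 + 77.52 + 50.65 = 159.72.

159.72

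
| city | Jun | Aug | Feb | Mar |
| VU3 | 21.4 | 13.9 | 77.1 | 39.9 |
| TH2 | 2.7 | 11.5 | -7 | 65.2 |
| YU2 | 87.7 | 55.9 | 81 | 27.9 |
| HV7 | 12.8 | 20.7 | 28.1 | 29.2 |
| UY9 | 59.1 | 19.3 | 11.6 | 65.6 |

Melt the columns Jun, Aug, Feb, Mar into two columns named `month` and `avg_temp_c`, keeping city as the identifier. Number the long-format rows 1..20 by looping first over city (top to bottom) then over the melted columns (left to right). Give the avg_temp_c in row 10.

20 rows total (5 × 4). Row 10: index ⌊(10-1)/4⌋ = 2 into city → YU2; (10-1) mod 4 = 1 into the melted columns → Aug.
So row 10 is (YU2, Aug, 55.9); avg_temp_c = 55.9.

55.9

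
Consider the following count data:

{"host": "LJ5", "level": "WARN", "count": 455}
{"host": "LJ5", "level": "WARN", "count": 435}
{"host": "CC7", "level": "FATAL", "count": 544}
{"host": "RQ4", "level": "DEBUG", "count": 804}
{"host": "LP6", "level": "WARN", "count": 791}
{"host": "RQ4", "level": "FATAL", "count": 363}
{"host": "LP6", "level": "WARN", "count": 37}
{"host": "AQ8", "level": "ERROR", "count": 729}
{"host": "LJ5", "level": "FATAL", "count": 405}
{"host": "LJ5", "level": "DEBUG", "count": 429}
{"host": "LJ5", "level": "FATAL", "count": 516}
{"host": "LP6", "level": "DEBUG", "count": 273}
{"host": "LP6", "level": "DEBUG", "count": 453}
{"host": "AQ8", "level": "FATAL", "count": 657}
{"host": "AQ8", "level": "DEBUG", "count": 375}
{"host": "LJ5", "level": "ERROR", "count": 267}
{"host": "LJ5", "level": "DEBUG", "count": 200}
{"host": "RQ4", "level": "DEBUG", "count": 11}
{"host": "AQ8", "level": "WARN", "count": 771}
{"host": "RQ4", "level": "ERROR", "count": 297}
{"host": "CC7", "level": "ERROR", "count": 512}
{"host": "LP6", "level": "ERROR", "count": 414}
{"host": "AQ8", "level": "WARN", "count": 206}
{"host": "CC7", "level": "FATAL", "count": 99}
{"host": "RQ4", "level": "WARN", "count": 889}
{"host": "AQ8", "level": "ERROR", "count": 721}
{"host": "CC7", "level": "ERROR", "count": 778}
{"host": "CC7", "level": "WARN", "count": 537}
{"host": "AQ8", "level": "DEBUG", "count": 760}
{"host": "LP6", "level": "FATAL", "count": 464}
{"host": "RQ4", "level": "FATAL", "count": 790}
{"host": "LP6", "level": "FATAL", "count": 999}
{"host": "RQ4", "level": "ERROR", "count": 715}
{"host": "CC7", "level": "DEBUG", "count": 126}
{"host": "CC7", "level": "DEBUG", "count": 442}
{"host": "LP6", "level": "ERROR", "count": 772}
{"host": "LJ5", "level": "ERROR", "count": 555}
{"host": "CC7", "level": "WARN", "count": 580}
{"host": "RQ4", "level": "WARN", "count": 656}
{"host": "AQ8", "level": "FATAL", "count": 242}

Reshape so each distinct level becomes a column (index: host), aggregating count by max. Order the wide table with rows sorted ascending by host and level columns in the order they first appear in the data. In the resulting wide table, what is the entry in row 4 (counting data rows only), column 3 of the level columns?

With rows sorted ascending by host, row 4 is host=LP6. level columns in first-appearance order: WARN, FATAL, DEBUG, ERROR; column 3 is DEBUG.
Long rows with host=LP6, level=DEBUG: max(273, 453) = 453.

453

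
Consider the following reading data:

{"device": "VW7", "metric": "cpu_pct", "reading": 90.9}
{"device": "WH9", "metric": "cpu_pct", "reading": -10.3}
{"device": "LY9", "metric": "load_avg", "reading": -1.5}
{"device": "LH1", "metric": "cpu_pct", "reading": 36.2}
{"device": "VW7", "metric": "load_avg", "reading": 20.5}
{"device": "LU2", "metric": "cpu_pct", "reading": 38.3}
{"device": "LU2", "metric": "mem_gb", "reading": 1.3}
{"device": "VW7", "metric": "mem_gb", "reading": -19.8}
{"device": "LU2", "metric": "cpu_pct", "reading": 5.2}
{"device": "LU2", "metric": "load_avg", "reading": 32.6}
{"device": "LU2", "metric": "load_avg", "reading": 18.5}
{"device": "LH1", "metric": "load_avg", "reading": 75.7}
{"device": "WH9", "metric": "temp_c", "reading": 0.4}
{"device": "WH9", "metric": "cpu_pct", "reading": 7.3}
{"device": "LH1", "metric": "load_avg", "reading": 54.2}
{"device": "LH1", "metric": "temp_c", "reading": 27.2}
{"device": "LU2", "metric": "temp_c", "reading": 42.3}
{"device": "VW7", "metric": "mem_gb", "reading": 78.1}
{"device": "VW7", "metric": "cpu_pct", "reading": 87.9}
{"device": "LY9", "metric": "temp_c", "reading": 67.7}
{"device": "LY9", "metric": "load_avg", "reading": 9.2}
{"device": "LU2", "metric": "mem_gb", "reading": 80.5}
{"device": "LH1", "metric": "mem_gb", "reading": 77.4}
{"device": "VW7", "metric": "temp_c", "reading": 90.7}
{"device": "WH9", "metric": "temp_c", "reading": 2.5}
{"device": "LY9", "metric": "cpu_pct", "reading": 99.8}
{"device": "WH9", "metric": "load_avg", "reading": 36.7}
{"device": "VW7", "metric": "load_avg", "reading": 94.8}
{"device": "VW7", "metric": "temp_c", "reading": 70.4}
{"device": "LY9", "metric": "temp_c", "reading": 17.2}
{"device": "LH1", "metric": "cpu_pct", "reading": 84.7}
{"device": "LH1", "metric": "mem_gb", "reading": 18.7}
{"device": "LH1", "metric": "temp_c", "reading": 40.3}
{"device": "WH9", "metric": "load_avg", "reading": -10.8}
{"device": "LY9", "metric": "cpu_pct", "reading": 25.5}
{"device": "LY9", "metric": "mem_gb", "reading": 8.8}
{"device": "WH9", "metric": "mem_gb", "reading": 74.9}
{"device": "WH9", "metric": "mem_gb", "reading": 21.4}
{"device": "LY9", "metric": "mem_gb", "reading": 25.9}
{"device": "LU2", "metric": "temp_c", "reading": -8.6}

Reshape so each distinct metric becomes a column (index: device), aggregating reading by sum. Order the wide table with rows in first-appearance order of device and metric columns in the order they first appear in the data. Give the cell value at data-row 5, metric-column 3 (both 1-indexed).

81.8

With rows in first-appearance order of device, row 5 is device=LU2. metric columns in first-appearance order: cpu_pct, load_avg, mem_gb, temp_c; column 3 is mem_gb.
Long rows with device=LU2, metric=mem_gb: 1.3 + 80.5 = 81.8.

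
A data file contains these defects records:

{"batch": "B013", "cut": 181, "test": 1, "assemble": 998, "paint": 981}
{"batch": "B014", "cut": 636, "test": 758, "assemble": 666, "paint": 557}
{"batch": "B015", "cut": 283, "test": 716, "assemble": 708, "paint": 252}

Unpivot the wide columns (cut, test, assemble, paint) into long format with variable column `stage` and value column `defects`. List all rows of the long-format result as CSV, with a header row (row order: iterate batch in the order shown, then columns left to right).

Each (batch, column) pair becomes one row: 3 × 4 = 12 rows.
For example, (B013, cut) → defects=181.

batch,stage,defects
B013,cut,181
B013,test,1
B013,assemble,998
B013,paint,981
B014,cut,636
B014,test,758
B014,assemble,666
B014,paint,557
B015,cut,283
B015,test,716
B015,assemble,708
B015,paint,252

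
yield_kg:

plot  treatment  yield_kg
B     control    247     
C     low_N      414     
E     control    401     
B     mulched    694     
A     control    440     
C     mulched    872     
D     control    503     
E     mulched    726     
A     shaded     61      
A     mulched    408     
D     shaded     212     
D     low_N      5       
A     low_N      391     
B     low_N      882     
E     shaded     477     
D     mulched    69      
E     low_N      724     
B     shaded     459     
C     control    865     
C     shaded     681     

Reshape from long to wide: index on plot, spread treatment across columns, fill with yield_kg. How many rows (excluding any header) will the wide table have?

5

5 distinct plot values → 5 rows.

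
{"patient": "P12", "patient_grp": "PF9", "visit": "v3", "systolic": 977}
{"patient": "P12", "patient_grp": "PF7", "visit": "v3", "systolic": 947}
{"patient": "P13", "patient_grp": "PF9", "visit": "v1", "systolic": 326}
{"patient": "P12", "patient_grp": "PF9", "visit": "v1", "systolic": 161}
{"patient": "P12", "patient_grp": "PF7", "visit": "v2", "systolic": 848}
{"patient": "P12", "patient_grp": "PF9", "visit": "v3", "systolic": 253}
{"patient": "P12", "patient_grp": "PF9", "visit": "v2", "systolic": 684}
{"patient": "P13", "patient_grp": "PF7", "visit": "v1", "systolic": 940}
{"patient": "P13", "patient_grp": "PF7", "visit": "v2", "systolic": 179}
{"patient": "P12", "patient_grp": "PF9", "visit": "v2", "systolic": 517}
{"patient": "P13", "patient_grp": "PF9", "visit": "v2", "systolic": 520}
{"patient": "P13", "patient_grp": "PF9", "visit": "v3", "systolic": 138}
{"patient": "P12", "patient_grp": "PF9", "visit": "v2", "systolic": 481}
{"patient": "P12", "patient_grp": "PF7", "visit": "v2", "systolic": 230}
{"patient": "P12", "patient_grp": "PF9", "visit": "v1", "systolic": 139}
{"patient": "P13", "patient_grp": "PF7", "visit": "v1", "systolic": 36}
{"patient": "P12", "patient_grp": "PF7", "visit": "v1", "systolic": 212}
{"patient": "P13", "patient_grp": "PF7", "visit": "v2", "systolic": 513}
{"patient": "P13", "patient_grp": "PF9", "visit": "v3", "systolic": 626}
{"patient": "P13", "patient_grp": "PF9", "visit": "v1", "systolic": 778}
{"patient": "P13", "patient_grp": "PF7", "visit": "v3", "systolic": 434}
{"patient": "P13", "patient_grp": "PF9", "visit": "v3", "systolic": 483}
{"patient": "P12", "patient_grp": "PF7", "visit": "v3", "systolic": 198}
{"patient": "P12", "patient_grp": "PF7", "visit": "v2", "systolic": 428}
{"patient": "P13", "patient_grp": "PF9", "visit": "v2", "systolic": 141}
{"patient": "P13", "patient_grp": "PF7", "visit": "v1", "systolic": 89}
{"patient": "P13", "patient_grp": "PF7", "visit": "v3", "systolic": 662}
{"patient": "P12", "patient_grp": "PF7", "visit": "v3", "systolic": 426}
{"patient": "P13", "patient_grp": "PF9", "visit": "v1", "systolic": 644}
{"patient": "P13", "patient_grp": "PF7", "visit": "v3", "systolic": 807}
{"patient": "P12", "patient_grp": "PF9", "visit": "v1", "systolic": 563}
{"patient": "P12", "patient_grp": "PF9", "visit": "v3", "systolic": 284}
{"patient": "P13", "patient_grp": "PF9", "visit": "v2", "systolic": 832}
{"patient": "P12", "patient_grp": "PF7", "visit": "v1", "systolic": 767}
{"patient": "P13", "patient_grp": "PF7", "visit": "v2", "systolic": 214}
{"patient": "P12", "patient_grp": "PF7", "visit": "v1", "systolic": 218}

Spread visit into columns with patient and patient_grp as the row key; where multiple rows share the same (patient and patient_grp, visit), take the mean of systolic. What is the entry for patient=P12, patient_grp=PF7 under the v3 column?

Rows with patient=P12, patient_grp=PF7 and visit=v3: systolic values are 947, 198, 426.
(947 + 198 + 426) / 3 = 523.67.

523.67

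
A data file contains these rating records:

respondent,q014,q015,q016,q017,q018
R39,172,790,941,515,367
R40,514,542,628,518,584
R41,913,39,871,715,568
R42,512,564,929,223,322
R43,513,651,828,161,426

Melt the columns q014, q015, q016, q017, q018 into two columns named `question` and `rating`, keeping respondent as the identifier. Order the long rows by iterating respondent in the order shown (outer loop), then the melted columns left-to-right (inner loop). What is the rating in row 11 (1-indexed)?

913

25 rows total (5 × 5). Row 11: index ⌊(11-1)/5⌋ = 2 into respondent → R41; (11-1) mod 5 = 0 into the melted columns → q014.
So row 11 is (R41, q014, 913); rating = 913.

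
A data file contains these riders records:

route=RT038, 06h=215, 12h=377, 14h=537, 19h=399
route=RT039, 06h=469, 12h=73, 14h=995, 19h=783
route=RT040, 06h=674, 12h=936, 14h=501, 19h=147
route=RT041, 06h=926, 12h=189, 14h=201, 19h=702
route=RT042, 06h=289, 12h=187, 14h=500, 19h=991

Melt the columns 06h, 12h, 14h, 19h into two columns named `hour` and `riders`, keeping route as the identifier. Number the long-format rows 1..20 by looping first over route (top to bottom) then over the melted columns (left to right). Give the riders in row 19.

500

20 rows total (5 × 4). Row 19: index ⌊(19-1)/4⌋ = 4 into route → RT042; (19-1) mod 4 = 2 into the melted columns → 14h.
So row 19 is (RT042, 14h, 500); riders = 500.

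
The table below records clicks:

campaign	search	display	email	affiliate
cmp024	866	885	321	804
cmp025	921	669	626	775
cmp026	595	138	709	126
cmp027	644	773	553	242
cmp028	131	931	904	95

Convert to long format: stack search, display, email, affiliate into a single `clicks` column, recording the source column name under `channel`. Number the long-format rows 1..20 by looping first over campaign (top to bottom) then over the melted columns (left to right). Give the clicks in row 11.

709

20 rows total (5 × 4). Row 11: index ⌊(11-1)/4⌋ = 2 into campaign → cmp026; (11-1) mod 4 = 2 into the melted columns → email.
So row 11 is (cmp026, email, 709); clicks = 709.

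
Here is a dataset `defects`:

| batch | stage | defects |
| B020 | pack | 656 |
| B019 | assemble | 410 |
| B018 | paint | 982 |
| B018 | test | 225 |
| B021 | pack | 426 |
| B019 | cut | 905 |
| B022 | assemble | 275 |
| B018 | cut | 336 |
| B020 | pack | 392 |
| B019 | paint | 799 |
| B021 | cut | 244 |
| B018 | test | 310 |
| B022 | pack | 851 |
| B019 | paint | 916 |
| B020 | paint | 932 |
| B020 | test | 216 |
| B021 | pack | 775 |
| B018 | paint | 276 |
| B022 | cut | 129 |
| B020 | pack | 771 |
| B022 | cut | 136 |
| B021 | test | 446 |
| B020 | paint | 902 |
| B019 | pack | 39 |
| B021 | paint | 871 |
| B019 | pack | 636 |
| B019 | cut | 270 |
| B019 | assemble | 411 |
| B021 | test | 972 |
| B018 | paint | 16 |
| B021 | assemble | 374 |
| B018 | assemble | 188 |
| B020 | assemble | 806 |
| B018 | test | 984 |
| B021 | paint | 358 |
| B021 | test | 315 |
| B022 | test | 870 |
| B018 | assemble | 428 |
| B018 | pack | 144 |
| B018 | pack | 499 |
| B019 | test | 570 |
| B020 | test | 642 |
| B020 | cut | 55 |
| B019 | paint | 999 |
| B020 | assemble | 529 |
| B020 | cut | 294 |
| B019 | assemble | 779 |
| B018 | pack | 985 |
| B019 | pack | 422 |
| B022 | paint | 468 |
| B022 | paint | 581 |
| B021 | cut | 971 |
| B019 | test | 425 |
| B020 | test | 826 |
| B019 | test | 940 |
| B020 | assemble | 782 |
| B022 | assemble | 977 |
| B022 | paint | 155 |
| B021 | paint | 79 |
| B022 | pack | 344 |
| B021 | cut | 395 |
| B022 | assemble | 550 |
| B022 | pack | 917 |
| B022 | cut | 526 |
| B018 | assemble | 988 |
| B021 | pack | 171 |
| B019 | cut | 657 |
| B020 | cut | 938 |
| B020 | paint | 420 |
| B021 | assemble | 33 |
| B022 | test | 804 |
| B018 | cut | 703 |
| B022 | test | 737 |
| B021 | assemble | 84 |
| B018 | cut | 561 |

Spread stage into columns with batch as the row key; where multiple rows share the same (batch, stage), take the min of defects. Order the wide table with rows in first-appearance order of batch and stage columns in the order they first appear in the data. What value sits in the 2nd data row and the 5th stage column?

With rows in first-appearance order of batch, row 2 is batch=B019. stage columns in first-appearance order: pack, assemble, paint, test, cut; column 5 is cut.
Long rows with batch=B019, stage=cut: min(905, 270, 657) = 270.

270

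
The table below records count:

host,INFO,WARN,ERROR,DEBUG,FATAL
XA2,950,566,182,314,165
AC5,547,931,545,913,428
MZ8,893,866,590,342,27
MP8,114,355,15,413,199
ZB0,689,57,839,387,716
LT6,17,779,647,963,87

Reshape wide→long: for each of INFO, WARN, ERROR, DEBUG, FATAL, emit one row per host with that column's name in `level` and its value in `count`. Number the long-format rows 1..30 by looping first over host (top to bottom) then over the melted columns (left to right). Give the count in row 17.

355

30 rows total (6 × 5). Row 17: index ⌊(17-1)/5⌋ = 3 into host → MP8; (17-1) mod 5 = 1 into the melted columns → WARN.
So row 17 is (MP8, WARN, 355); count = 355.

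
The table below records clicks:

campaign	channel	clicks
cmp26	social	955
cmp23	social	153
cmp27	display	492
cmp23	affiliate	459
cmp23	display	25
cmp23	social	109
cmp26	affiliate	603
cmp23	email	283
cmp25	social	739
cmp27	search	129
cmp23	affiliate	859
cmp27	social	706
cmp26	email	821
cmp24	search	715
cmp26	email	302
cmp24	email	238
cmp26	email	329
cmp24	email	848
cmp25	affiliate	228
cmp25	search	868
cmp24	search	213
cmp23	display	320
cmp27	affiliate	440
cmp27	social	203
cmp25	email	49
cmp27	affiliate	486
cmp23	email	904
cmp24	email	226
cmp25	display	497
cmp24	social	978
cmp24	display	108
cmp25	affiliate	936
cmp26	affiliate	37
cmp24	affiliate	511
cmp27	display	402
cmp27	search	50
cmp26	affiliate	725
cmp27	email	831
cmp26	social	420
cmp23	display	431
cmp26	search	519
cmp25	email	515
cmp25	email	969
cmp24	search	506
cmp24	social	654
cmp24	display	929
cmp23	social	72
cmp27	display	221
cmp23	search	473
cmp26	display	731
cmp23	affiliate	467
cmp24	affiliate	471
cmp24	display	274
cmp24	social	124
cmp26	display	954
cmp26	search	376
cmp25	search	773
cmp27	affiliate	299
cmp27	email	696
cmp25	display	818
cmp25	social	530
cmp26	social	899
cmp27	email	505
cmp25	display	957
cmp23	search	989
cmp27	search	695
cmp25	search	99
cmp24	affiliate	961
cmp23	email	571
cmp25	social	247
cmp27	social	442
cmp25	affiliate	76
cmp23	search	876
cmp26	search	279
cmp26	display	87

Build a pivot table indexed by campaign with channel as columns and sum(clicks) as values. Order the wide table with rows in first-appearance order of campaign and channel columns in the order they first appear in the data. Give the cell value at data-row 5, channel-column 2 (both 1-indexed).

1311

With rows in first-appearance order of campaign, row 5 is campaign=cmp24. channel columns in first-appearance order: social, display, affiliate, email, search; column 2 is display.
Long rows with campaign=cmp24, channel=display: 108 + 929 + 274 = 1311.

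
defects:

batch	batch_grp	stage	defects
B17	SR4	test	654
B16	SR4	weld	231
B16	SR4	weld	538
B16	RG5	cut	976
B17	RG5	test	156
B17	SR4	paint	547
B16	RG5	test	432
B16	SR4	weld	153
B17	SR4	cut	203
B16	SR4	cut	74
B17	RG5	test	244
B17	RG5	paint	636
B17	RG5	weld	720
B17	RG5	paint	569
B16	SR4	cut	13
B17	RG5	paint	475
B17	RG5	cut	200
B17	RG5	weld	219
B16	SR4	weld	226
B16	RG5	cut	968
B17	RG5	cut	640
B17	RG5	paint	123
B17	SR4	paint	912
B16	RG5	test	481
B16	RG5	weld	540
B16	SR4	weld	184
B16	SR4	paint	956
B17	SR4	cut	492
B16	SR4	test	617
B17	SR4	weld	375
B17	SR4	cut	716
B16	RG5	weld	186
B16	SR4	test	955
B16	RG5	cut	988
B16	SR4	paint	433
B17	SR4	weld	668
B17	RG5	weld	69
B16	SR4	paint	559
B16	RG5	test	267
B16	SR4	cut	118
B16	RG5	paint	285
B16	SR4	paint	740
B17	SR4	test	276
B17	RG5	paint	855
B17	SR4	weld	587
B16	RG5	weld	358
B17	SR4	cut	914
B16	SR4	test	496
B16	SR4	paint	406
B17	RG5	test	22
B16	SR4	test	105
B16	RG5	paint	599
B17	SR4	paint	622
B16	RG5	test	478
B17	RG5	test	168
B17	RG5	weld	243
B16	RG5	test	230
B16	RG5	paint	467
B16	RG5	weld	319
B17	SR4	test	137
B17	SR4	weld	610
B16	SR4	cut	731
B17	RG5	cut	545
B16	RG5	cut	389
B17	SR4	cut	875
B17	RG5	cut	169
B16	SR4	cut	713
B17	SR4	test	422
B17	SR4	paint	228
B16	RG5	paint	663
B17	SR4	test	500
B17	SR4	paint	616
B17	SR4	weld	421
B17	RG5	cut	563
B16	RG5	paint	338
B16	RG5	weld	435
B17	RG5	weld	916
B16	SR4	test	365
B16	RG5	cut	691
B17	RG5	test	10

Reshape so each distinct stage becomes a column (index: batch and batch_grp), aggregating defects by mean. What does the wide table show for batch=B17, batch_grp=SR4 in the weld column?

532.20

Rows with batch=B17, batch_grp=SR4 and stage=weld: defects values are 375, 668, 587, 610, 421.
(375 + 668 + 587 + 610 + 421) / 5 = 532.20.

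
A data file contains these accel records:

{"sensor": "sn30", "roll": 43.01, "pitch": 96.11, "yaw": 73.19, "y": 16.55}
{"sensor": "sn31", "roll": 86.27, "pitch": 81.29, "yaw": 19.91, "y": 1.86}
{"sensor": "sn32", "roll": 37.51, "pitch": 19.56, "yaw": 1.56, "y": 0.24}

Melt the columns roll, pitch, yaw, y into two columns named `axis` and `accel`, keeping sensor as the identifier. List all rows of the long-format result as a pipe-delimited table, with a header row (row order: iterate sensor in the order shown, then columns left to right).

| sensor | axis | accel |
| sn30 | roll | 43.01 |
| sn30 | pitch | 96.11 |
| sn30 | yaw | 73.19 |
| sn30 | y | 16.55 |
| sn31 | roll | 86.27 |
| sn31 | pitch | 81.29 |
| sn31 | yaw | 19.91 |
| sn31 | y | 1.86 |
| sn32 | roll | 37.51 |
| sn32 | pitch | 19.56 |
| sn32 | yaw | 1.56 |
| sn32 | y | 0.24 |

Each (sensor, column) pair becomes one row: 3 × 4 = 12 rows.
For example, (sn30, roll) → accel=43.01.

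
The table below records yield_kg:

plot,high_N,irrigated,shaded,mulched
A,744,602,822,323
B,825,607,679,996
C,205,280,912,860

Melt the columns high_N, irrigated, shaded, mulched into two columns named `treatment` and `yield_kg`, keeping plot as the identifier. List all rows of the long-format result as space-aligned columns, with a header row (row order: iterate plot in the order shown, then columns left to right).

Each (plot, column) pair becomes one row: 3 × 4 = 12 rows.
For example, (A, high_N) → yield_kg=744.

plot  treatment  yield_kg
A     high_N     744     
A     irrigated  602     
A     shaded     822     
A     mulched    323     
B     high_N     825     
B     irrigated  607     
B     shaded     679     
B     mulched    996     
C     high_N     205     
C     irrigated  280     
C     shaded     912     
C     mulched    860     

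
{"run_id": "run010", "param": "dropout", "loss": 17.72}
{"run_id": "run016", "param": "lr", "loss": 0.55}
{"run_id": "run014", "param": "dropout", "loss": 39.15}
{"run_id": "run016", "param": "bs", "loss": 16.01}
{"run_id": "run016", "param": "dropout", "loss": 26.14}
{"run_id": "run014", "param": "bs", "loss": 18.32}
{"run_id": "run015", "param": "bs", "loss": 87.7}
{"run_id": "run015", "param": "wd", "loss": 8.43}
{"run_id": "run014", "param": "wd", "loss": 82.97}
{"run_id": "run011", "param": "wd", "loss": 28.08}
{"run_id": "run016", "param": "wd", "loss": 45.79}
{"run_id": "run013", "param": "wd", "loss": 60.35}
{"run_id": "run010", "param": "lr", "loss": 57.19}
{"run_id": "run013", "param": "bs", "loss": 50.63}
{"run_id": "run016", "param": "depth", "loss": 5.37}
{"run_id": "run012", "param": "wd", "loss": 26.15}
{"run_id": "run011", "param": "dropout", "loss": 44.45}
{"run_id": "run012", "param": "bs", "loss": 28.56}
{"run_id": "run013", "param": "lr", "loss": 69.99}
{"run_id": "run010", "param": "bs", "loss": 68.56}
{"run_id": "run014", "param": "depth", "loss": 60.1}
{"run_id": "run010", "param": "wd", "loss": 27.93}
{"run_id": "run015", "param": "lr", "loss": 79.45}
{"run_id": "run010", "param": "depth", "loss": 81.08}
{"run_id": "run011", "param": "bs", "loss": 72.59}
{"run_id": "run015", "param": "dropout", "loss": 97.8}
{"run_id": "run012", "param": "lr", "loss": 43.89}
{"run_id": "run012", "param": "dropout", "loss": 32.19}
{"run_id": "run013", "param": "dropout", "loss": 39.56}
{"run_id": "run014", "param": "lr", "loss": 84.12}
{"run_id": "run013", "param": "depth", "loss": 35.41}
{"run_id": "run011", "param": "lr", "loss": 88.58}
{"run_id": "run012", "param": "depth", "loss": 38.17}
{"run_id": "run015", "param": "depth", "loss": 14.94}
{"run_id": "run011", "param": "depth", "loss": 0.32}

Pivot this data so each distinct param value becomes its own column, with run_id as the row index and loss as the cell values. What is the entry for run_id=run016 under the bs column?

Wide layout: rows indexed by run_id, columns are the 5 distinct param values (dropout, lr, bs, wd, depth).
Cell (run_id=run016, param=bs) draws from the long row where run_id=run016 and param=bs, which has loss=16.01.

16.01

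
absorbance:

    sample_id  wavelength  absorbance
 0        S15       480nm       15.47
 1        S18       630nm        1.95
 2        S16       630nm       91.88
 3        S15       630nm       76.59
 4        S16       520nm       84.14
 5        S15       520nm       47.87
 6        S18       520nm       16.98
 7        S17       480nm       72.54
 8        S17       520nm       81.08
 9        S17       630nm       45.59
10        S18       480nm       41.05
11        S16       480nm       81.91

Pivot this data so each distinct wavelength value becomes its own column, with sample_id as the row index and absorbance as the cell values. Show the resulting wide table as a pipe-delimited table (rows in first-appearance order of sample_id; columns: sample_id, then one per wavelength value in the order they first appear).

Columns: sample_id plus the 3 distinct wavelength values (480nm, 630nm, 520nm).
For example, row S15 column 480nm takes absorbance=15.47 from the long row (S15, 480nm).

| sample_id | 480nm | 630nm | 520nm |
| S15 | 15.47 | 76.59 | 47.87 |
| S18 | 41.05 | 1.95 | 16.98 |
| S16 | 81.91 | 91.88 | 84.14 |
| S17 | 72.54 | 45.59 | 81.08 |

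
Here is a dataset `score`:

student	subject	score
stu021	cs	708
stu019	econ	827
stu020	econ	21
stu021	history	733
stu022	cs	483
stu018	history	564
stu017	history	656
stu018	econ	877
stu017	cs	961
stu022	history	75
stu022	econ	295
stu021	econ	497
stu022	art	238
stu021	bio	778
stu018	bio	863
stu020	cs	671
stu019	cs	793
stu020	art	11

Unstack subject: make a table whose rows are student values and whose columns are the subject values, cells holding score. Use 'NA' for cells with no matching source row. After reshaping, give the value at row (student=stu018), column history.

564

The long row with student=stu018, subject=history has score=564.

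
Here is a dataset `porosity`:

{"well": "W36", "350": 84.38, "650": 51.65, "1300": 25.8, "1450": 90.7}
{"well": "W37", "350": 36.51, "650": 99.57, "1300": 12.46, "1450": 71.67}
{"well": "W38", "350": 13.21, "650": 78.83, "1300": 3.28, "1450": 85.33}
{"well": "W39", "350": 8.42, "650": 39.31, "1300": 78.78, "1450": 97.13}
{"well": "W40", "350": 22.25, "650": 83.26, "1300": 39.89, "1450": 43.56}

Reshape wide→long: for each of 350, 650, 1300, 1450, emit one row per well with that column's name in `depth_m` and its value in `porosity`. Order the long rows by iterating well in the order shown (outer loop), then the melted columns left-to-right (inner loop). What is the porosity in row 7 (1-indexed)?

12.46

20 rows total (5 × 4). Row 7: index ⌊(7-1)/4⌋ = 1 into well → W37; (7-1) mod 4 = 2 into the melted columns → 1300.
So row 7 is (W37, 1300, 12.46); porosity = 12.46.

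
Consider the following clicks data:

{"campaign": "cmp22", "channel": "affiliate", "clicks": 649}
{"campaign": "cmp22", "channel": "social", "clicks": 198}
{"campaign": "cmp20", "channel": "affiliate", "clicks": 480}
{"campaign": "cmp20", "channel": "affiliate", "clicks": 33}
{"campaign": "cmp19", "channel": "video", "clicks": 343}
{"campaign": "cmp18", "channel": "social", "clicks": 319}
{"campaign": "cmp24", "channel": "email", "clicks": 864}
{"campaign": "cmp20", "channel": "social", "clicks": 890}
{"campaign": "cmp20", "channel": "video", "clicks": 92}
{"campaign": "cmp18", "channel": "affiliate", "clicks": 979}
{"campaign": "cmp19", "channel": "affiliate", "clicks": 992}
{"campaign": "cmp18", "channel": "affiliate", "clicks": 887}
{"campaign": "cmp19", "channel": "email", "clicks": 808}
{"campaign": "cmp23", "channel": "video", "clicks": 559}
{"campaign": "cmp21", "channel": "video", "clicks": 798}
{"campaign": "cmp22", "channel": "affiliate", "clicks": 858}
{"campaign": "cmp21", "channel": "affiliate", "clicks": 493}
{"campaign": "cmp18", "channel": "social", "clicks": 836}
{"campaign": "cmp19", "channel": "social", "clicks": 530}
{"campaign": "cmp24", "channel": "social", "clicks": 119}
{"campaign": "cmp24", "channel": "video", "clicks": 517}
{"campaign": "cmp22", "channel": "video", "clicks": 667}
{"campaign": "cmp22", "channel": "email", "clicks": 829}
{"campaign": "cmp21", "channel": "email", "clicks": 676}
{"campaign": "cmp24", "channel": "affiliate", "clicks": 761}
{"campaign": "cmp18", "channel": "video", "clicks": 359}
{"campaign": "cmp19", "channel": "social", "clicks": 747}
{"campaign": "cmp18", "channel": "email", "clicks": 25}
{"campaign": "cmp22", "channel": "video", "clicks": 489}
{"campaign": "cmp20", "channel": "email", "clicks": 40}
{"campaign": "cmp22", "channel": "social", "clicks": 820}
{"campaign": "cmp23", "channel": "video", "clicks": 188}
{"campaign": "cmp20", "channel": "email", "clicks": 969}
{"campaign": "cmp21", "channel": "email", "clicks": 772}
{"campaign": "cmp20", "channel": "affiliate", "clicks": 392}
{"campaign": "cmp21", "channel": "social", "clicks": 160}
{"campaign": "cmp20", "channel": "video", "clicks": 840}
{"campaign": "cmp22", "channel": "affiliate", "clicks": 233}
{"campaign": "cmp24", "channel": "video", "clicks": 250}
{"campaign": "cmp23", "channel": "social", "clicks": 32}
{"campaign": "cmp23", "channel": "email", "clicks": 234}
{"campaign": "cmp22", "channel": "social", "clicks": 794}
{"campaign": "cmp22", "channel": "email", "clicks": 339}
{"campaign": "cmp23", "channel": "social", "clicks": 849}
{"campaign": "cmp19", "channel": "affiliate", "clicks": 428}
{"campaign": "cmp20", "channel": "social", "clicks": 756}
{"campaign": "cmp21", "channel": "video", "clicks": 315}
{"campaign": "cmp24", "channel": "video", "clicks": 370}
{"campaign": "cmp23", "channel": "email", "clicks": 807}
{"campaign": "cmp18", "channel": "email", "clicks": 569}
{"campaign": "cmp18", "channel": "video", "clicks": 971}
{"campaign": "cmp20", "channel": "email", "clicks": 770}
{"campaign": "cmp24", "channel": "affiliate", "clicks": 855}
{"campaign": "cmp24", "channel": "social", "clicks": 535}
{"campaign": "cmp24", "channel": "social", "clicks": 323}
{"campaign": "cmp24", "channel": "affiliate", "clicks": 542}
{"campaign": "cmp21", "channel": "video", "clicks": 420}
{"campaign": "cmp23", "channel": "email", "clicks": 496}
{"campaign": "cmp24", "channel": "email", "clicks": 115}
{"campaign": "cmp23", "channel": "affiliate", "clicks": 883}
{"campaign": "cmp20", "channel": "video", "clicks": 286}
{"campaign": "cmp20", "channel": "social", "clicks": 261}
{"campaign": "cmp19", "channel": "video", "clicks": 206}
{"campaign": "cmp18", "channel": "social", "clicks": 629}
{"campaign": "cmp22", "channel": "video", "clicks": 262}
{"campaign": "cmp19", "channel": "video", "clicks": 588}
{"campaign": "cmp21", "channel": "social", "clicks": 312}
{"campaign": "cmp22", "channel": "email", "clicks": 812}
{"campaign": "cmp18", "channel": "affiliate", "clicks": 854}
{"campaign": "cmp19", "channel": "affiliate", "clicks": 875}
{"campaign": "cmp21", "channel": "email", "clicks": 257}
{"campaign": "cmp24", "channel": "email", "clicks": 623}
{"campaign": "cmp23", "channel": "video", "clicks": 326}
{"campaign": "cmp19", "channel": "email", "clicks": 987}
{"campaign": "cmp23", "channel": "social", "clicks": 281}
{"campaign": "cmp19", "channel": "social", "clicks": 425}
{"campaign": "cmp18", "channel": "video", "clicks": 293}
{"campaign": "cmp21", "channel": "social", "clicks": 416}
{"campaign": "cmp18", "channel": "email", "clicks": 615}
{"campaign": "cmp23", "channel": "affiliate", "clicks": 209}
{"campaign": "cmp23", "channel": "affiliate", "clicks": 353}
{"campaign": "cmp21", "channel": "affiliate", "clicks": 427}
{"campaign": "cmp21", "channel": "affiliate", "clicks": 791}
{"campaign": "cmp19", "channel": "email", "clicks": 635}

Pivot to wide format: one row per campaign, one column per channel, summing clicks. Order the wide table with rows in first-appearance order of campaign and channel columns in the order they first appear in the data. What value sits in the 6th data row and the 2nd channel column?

1162

With rows in first-appearance order of campaign, row 6 is campaign=cmp23. channel columns in first-appearance order: affiliate, social, video, email; column 2 is social.
Long rows with campaign=cmp23, channel=social: 32 + 849 + 281 = 1162.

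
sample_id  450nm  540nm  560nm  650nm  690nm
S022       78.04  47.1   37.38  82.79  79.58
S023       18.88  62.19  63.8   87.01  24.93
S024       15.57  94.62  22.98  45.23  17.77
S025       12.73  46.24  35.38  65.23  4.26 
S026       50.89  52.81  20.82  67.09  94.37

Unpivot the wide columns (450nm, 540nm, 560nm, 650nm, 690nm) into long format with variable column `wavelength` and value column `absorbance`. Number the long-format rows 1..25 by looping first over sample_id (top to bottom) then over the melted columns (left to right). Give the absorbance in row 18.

25 rows total (5 × 5). Row 18: index ⌊(18-1)/5⌋ = 3 into sample_id → S025; (18-1) mod 5 = 2 into the melted columns → 560nm.
So row 18 is (S025, 560nm, 35.38); absorbance = 35.38.

35.38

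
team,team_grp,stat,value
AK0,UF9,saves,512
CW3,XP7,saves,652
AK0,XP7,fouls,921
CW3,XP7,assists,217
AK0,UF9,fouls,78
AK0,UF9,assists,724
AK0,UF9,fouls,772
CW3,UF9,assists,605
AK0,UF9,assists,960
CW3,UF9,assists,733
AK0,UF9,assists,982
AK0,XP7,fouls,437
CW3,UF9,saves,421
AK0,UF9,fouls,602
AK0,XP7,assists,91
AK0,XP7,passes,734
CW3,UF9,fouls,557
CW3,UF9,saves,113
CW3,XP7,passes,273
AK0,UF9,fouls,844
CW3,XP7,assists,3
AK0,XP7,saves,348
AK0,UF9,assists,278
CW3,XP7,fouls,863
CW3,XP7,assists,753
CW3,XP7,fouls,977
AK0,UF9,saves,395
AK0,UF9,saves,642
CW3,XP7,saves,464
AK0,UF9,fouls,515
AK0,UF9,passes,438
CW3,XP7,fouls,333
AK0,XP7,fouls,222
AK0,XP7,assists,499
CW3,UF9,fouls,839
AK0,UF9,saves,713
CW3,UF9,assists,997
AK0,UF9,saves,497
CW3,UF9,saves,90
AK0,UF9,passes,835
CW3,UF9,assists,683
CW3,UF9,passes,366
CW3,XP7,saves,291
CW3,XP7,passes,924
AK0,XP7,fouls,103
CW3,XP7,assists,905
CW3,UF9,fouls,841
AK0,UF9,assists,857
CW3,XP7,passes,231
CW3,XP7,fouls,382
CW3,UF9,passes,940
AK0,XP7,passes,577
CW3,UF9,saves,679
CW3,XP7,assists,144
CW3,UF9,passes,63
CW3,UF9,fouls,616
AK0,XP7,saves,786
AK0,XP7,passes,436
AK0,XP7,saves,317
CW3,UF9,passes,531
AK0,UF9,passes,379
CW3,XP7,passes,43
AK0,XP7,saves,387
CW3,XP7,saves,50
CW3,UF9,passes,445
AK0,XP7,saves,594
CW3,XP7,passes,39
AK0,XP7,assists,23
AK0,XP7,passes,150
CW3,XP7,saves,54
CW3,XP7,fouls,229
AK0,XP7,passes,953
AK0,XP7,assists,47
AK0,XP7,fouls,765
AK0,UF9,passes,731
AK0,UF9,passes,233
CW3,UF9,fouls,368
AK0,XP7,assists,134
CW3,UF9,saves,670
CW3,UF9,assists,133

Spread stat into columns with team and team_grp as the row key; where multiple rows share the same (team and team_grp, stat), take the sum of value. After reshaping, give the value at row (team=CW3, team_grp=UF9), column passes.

Rows with team=CW3, team_grp=UF9 and stat=passes: value values are 366, 940, 63, 531, 445.
366 + 940 + 63 + 531 + 445 = 2345.

2345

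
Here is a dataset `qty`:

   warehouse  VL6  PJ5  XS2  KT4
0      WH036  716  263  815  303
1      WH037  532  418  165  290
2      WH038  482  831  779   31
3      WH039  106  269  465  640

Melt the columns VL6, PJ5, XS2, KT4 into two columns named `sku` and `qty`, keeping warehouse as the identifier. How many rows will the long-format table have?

16

4 warehouse values × 4 melted columns = 16 rows.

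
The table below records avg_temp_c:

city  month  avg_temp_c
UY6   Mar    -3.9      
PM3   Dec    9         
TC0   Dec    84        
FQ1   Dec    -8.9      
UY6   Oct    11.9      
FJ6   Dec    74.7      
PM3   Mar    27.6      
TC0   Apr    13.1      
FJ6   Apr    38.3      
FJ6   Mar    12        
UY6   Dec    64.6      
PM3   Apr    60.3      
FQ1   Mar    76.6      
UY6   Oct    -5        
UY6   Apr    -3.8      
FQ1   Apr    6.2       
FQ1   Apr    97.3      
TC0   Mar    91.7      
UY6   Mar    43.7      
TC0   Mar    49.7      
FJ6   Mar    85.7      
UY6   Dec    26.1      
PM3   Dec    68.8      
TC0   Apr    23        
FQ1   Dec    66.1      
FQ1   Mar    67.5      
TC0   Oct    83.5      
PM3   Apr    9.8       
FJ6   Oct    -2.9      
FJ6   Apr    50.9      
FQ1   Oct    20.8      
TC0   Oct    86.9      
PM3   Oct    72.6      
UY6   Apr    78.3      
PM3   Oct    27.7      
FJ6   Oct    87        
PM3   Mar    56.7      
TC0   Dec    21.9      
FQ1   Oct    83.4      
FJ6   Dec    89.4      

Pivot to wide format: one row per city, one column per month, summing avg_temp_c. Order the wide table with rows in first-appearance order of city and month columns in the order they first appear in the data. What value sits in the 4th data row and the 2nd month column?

With rows in first-appearance order of city, row 4 is city=FQ1. month columns in first-appearance order: Mar, Dec, Oct, Apr; column 2 is Dec.
Long rows with city=FQ1, month=Dec: -8.9 + 66.1 = 57.2.

57.2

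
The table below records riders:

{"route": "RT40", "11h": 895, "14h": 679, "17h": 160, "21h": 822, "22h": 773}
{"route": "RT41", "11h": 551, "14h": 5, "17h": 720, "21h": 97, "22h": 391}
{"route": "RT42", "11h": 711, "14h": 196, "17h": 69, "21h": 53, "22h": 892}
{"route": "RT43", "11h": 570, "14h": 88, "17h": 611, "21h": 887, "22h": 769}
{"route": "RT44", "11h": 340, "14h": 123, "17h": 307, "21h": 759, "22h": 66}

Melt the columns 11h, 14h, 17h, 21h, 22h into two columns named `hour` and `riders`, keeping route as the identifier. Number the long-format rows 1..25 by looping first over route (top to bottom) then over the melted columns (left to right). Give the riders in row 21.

25 rows total (5 × 5). Row 21: index ⌊(21-1)/5⌋ = 4 into route → RT44; (21-1) mod 5 = 0 into the melted columns → 11h.
So row 21 is (RT44, 11h, 340); riders = 340.

340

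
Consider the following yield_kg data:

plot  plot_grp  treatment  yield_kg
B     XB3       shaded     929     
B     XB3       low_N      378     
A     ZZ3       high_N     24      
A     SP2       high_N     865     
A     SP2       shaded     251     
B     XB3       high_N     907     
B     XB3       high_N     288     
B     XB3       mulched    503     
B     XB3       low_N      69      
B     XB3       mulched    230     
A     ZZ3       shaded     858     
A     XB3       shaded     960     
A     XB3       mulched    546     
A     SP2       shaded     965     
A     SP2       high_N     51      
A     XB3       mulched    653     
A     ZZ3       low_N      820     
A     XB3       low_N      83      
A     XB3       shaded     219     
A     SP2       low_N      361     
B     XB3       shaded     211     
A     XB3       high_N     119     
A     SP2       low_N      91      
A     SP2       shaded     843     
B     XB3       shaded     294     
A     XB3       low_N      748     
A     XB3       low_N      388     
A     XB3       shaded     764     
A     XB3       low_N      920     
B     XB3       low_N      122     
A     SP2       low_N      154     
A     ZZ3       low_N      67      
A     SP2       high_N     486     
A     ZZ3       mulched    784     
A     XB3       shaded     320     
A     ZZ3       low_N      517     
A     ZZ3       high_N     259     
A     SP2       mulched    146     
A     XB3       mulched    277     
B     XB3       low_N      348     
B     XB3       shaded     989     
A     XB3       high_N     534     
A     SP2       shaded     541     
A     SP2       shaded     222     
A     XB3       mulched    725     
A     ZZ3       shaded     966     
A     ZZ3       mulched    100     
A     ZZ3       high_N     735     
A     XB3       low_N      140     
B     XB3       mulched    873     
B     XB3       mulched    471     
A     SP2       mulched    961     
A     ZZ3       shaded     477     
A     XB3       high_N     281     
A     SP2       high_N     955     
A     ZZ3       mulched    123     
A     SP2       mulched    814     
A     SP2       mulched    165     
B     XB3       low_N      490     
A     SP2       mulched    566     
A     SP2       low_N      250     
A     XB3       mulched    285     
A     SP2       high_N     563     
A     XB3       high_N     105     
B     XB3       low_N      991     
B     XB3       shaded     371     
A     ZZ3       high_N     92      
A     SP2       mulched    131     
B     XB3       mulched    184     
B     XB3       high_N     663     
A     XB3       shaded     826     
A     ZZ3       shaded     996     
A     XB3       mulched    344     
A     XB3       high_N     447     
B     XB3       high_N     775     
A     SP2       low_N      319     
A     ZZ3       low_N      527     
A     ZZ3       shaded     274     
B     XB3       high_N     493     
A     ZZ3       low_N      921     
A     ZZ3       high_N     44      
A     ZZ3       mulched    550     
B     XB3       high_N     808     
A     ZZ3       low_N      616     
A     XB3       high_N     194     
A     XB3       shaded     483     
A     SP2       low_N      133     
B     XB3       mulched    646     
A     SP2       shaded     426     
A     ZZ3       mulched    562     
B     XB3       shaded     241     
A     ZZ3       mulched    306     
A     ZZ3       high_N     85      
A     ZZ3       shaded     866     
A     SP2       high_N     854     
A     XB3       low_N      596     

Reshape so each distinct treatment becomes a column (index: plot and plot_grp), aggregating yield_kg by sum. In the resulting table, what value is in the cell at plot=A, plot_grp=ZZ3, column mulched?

Rows with plot=A, plot_grp=ZZ3 and treatment=mulched: yield_kg values are 784, 100, 123, 550, 562, 306.
784 + 100 + 123 + 550 + 562 + 306 = 2425.

2425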